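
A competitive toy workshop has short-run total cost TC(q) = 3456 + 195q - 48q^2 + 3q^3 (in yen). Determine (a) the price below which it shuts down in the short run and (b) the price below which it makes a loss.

Shutdown price = min AVC. AVC = 195 - 48q + 3q^2, with vertex at q = 8 and minimum ¥3.
ATC = 3456/q + 195 - 48q + 3q^2. Setting dATC/dq = −3456/q^2 − 48 + 6q = 0 gives q = 12 (since 6·12^3 − 48·12^2 = 3456).
min ATC = 3456/12 + 195 − 48·12 + 3·12^2 = ¥339. That is the break-even price.
Between these two prices the firm operates at a loss; above ¥339 it earns a profit.

Shutdown price = ¥3; break-even price = ¥339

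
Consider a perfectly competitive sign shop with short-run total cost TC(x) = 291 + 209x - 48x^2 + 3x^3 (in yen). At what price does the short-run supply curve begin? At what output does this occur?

¥17 per unit, at x = 8

The firm shuts down when price falls below the minimum of average variable cost. AVC = VC/x = 209 - 48x + 3x^2.
dAVC/dx = -48 + 6x = 0 gives x = 8. min AVC = 209 - 48·8 + 3·8^2 = 17.
For P < ¥17 the firm produces nothing.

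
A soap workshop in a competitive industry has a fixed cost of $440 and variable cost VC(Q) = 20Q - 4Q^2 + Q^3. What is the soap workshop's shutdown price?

Short-run supply begins at min AVC. From VC = 20Q - 4Q^2 + Q^3, AVC = 20 - 4Q + Q^2.
At the minimum of AVC, MC = AVC. MC = 20 - 8Q + 3Q^2; setting MC = AVC gives 2Q^2 - 4Q = 0, so Q = 2. min AVC = 16.
So the shutdown price is $16.

$16 per unit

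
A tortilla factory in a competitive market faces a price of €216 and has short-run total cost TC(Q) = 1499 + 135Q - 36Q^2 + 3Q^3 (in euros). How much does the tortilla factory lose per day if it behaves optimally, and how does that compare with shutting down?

AVC = 135 - 36Q + 3Q^2 has its minimum €27 at Q = 6; price €216 clears that bar, so the firm operates.
With MC = 135 - 72Q + 9Q^2, P = MC on the upward-sloping part at Q* = 9.
TR = 216·9 = 1944. TC = 1499 + 486 = 1985. Profit = 1944 − 1985 = -€41.
That loss of €41 beats the €1499 the firm would lose by shutting down; producing recovers €1458 of fixed cost.

Profit = -€41 at Q = 9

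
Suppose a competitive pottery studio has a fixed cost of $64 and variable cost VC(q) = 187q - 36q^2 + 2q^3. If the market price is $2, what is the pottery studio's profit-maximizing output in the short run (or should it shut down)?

Strip out fixed cost: VC = 187q - 36q^2 + 2q^3. Then AVC = 187 - 36q + 2q^2 and MC = 187 - 72q + 6q^2.
The AVC parabola has its vertex at q = 36/4 = 9, where AVC = 187 - 36·9 + 2·9^2 = $25.
Since P = $2 < min AVC = $25, price fails to cover variable cost at any output.
Best response: produce nothing and absorb the $64 fixed cost.

Shut down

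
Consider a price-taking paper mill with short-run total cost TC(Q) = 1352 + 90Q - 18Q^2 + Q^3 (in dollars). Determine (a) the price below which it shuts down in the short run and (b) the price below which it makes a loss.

Shutdown price = $9; break-even price = $129

Shutdown price = min AVC. AVC = 90 - 18Q + Q^2, with vertex at Q = 9 and minimum $9.
ATC = 1352/Q + 90 - 18Q + Q^2. Setting dATC/dQ = −1352/Q^2 − 18 + 2Q = 0 gives Q = 13 (since 2·13^3 − 18·13^2 = 1352).
min ATC = 1352/13 + 90 − 18·13 + 13^2 = $129. That is the break-even price.
For $9 ≤ P < $129 the firm produces at a loss; below $9 it shuts down.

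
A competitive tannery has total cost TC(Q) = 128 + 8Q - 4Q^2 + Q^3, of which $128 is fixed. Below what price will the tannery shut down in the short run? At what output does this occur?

Short-run supply begins at min AVC. From VC = 8Q - 4Q^2 + Q^3, AVC = 8 - 4Q + Q^2.
At the minimum of AVC, MC = AVC. MC = 8 - 8Q + 3Q^2; setting MC = AVC gives 2Q^2 - 4Q = 0, so Q = 2. min AVC = 4.
For P < $4 the firm produces nothing.

$4 per unit, at Q = 2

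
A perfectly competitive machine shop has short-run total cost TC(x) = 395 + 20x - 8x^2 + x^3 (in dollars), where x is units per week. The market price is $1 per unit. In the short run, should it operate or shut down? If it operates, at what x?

Shut down

Strip out fixed cost: VC = 20x - 8x^2 + x^3. Then AVC = 20 - 8x + x^2 and MC = 20 - 16x + 3x^2.
AVC is minimized where dAVC/dx = -8 + 2x = 0, at x = 4; min AVC = 20 - 8·4 + 4^2 = $4.
With P < min AVC ($1 < $4), every unit sold adds to the loss.
The firm minimizes its loss by shutting down and losing only its fixed cost of $395.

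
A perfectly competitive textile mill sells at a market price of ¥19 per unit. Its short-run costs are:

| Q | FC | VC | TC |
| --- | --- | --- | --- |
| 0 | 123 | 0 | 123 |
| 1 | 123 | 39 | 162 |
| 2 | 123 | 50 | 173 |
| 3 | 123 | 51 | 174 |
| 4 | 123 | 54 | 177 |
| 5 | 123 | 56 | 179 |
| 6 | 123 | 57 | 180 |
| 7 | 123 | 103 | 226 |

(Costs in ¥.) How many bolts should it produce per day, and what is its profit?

Q = 6; profit = -¥66

Compute π = P·Q − TC at each output: Q=0: -123; Q=1: -143; Q=2: -135; Q=3: -117; Q=4: -101; Q=5: -84; Q=6: -66; Q=7: -93.
Profit is maximized at Q = 6. AVC there is 57/6 = ¥9.50 ≤ P, so producing beats shutting down (which would give -¥123).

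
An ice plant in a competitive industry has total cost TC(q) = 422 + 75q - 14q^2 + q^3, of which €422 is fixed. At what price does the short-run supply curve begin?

€26 per unit

The firm shuts down when price falls below the minimum of average variable cost. AVC = VC/q = 75 - 14q + q^2.
At the minimum of AVC, MC = AVC. MC = 75 - 28q + 3q^2; setting MC = AVC gives 2q^2 - 14q = 0, so q = 7. min AVC = 26.
For P < €26 the firm produces nothing.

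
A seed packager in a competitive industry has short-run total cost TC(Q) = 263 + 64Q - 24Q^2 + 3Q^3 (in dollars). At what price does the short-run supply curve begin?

$16 per unit

Short-run supply begins at min AVC. From VC = 64Q - 24Q^2 + 3Q^3, AVC = 64 - 24Q + 3Q^2.
At the minimum of AVC, MC = AVC. MC = 64 - 48Q + 9Q^2; setting MC = AVC gives 6Q^2 - 24Q = 0, so Q = 4. min AVC = 16.
The firm shuts down for any P below $16.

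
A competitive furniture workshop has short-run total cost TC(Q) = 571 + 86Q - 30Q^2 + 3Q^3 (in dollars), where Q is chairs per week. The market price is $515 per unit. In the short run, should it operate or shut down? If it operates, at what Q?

From TC, MC = TC'(Q) = 86 - 60Q + 9Q^2 and AVC = VC/Q = 86 - 30Q + 3Q^2.
AVC is minimized where dAVC/dQ = -30 + 6Q = 0, at Q = 5; min AVC = 86 - 30·5 + 3·5^2 = $11.
Because $515 ≥ $11, revenue can cover variable cost; the firm operates.
P = MC gives -429 - 60Q + 9Q^2 = 0, with roots -13/3 and 11. Take the larger (rising MC): Q* = 11.
Check: AVC at Q = 11 is $119 ≤ P, so revenue covers variable cost.
Profit = P·Q − TC = 515·11 − 1880 = $3785.

Produce at Q = 11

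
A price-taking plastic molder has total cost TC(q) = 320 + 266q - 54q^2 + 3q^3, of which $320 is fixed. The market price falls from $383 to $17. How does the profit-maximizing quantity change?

AVC = 266 - 54q + 3q^2, minimized at q = 9 where min AVC = $23. MC = 266 - 108q + 9q^2.
With P = $383 above the shutdown price, P = MC gives q = 13.
At P = $17 < min AVC = $23, price no longer covers variable cost at any output, so the firm shuts down: q = 0.

Output falls from 13 to 0 (the firm shuts down)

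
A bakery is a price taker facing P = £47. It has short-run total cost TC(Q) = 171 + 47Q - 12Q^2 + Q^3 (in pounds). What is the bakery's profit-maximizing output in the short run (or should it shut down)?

Variable cost is VC = 47Q - 12Q^2 + Q^3, so AVC = VC/Q = 47 - 12Q + Q^2 and MC = dTC/dQ = 47 - 24Q + 3Q^2.
AVC is minimized where dAVC/dQ = -12 + 2Q = 0, at Q = 6; min AVC = 47 - 12·6 + 6^2 = £11.
Since P = £47 ≥ min AVC = £11, price covers variable cost and the firm should produce.
Solving P = MC: -24Q + 3Q^2 = 0 ⇒ Q = 0 or 8. On the upward-sloping branch, Q* = 8.
Check: AVC at Q = 8 is £15 ≤ P, so revenue covers variable cost.
Profit = P·Q − TC = 47·8 − 291 = £85.

Produce at Q = 8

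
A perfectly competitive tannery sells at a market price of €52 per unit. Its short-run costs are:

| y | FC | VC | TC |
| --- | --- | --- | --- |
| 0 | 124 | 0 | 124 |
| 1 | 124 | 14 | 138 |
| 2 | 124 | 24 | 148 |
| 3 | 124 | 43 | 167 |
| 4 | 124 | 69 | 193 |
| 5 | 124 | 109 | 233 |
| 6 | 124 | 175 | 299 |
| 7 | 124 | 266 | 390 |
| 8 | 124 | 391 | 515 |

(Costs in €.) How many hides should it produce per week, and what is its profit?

y = 5; profit = €27

Profit at each row (π = 52y − TC): y=0: -124; y=1: -86; y=2: -44; y=3: -11; y=4: 15; y=5: 27; y=6: 13; y=7: -26; y=8: -99.
Profit is maximized at y = 5. AVC there is 109/5 = €21.80 ≤ P, so producing beats shutting down (which would give -€124).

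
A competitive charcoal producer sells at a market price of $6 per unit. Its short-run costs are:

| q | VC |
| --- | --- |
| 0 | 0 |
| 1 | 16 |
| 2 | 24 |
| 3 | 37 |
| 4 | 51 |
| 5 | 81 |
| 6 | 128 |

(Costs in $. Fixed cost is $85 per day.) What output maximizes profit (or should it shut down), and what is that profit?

Tabulate TR − TC: q=0: -85; q=1: -95; q=2: -97; q=3: -104; q=4: -112; q=5: -136; q=6: -177.
Profit is highest at q = 0. Equivalently, the lowest AVC in the table is 24/2 ≈ $12 at q = 2, and P = $6 falls below it — price never covers variable cost, so the firm shuts down and loses only its fixed cost.

q = 0 (shut down); profit = -$85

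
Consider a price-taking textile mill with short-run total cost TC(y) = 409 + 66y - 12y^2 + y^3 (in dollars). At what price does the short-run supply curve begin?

Short-run supply begins at min AVC. From VC = 66y - 12y^2 + y^3, AVC = 66 - 12y + y^2.
dAVC/dy = -12 + 2y = 0 gives y = 6. min AVC = 66 - 12·6 + 6^2 = 30.
The firm shuts down for any P below $30.

$30 per unit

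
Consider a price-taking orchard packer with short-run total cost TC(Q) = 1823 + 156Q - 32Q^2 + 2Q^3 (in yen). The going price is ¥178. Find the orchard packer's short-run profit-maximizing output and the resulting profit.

AVC = 156 - 32Q + 2Q^2 has its minimum ¥28 at Q = 8; price ¥178 clears that bar, so the firm operates.
MC = 156 - 64Q + 6Q^2. Setting P = MC and taking the root on the rising branch gives Q* = 11.
TR = 178·11 = 1958. TC = 1823 + 506 = 2329. Profit = 1958 − 2329 = -¥371.
That loss of ¥371 beats the ¥1823 the firm would lose by shutting down; producing recovers ¥1452 of fixed cost.

Profit = -¥371 at Q = 11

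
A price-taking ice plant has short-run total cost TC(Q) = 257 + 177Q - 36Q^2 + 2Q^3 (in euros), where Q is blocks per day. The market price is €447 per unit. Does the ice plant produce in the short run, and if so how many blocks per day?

From TC, MC = TC'(Q) = 177 - 72Q + 6Q^2 and AVC = VC/Q = 177 - 36Q + 2Q^2.
AVC hits its minimum where MC = AVC, at Q = 9, giving min AVC = 177 - 36·9 + 2·9^2 = €15.
Because €447 ≥ €15, revenue can cover variable cost; the firm operates.
Solving P = MC: -270 - 72Q + 6Q^2 = 0 ⇒ Q = -3 or 15. On the upward-sloping branch, Q* = 15.
Check: AVC at Q = 15 is €87 ≤ P, so revenue covers variable cost.
Profit = P·Q − TC = 447·15 − 1562 = €5143.

Produce at Q = 15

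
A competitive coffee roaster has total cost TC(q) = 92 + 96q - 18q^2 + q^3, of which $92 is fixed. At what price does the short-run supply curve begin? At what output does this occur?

$15 per unit, at q = 9

The firm shuts down when price falls below the minimum of average variable cost. AVC = VC/q = 96 - 18q + q^2.
At the minimum of AVC, MC = AVC. MC = 96 - 36q + 3q^2; setting MC = AVC gives 2q^2 - 18q = 0, so q = 9. min AVC = 15.
For P < $15 the firm produces nothing.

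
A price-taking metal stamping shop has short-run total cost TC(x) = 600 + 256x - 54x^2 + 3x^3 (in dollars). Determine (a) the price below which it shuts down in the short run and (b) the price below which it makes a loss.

AVC = 256 - 54x + 3x^2; minimized at x = 9, giving min AVC = $13. That is the shutdown price.
ATC = 600/x + 256 - 54x + 3x^2. Setting dATC/dx = −600/x^2 − 54 + 6x = 0 gives x = 10 (since 6·10^3 − 54·10^2 = 600).
min ATC = 600/10 + 256 − 54·10 + 3·10^2 = $76. That is the break-even price.
For $13 ≤ P < $76 the firm produces at a loss; below $13 it shuts down.

Shutdown price = $13; break-even price = $76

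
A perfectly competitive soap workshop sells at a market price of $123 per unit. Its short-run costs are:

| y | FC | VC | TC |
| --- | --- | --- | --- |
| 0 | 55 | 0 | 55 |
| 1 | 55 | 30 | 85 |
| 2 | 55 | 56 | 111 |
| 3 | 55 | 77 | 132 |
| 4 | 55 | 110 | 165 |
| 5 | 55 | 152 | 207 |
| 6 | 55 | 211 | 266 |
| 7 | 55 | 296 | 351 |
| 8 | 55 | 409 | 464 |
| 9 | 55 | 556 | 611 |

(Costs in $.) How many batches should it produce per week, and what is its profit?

Compute π = P·y − TC at each output: y=0: -55; y=1: 38; y=2: 135; y=3: 237; y=4: 327; y=5: 408; y=6: 472; y=7: 510; y=8: 520; y=9: 496.
Profit is maximized at y = 8. AVC there is 409/8 = $51.12 ≤ P, so producing beats shutting down (which would give -$55).

y = 8; profit = $520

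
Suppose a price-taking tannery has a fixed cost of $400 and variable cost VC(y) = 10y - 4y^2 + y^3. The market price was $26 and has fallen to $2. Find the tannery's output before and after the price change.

Output falls from 4 to 0 (the firm shuts down)

AVC = 10 - 4y + y^2, minimized at y = 2 where min AVC = $6. MC = 10 - 8y + 3y^2.
With P = $26 above the shutdown price, P = MC gives y = 4.
At P = $2 < min AVC = $6, price no longer covers variable cost at any output, so the firm shuts down: y = 0.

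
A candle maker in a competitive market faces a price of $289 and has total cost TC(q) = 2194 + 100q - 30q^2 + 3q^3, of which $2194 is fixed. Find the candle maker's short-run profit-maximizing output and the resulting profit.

AVC = 100 - 30q + 3q^2; min AVC = $25 at q = 5. Since P = $289 ≥ min AVC, the firm produces.
With MC = 100 - 60q + 9q^2, P = MC on the upward-sloping part at q* = 9.
TR = 289·9 = 2601. TC = 2194 + 657 = 2851. Profit = 2601 − 2851 = -$250.
Shutting down would mean losing the fixed cost of $2194, so operating at a loss of $250 is better by $1944.

Profit = -$250 at q = 9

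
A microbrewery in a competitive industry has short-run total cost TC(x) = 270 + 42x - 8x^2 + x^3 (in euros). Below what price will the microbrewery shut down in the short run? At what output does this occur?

€26 per unit, at x = 4

The shutdown price is the minimum of AVC. VC = 42x - 8x^2 + x^3, so AVC = 42 - 8x + x^2.
At the minimum of AVC, MC = AVC. MC = 42 - 16x + 3x^2; setting MC = AVC gives 2x^2 - 8x = 0, so x = 4. min AVC = 26.
For P < €26 the firm produces nothing.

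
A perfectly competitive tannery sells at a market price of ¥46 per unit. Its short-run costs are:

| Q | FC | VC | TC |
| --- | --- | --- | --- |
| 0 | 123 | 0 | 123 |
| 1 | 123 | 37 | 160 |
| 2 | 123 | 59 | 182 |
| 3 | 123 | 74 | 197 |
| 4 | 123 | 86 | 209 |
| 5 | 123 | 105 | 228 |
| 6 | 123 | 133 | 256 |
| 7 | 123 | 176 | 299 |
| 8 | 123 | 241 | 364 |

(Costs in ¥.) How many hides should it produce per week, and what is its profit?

Q = 7; profit = ¥23

Compute π = P·Q − TC at each output: Q=0: -123; Q=1: -114; Q=2: -90; Q=3: -59; Q=4: -25; Q=5: 2; Q=6: 20; Q=7: 23; Q=8: 4.
Profit is maximized at Q = 7. AVC there is 176/7 = ¥25.14 ≤ P, so producing beats shutting down (which would give -¥123).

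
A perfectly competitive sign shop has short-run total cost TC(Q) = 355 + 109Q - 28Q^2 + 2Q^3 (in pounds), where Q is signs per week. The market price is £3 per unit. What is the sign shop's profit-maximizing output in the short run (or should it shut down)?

Variable cost is VC = 109Q - 28Q^2 + 2Q^3, so AVC = VC/Q = 109 - 28Q + 2Q^2 and MC = dTC/dQ = 109 - 56Q + 6Q^2.
AVC hits its minimum where MC = AVC, at Q = 7, giving min AVC = 109 - 28·7 + 2·7^2 = £11.
P = £3 lies below min AVC = £11; no output level covers variable cost.
Best response: produce nothing and absorb the £355 fixed cost.

Shut down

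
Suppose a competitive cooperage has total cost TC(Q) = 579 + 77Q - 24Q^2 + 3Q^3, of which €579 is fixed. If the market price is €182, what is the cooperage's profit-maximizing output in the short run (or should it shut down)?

Variable cost is VC = 77Q - 24Q^2 + 3Q^3, so AVC = VC/Q = 77 - 24Q + 3Q^2 and MC = dTC/dQ = 77 - 48Q + 9Q^2.
The AVC parabola has its vertex at Q = 24/6 = 4, where AVC = 77 - 24·4 + 3·4^2 = €29.
P = €182 exceeds min AVC = €29, so the firm stays open.
Set P = MC: 182 = 77 - 48Q + 9Q^2 → -105 - 48Q + 9Q^2 = 0. The roots are Q = -5/3 and Q = 7; the profit-maximizing output is on the rising part of MC, so Q* = 7.
Check: AVC at Q = 7 is €56 ≤ P, so revenue covers variable cost.
Profit = P·Q − TC = 182·7 − 971 = €303.

Produce at Q = 7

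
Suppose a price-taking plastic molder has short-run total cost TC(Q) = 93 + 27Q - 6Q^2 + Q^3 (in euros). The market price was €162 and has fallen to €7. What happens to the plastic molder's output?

AVC = 27 - 6Q + Q^2, minimized at Q = 3 where min AVC = €18. MC = 27 - 12Q + 3Q^2.
At P = €162 ≥ min AVC, set P = MC on the rising branch: Q = 9.
At P = €7 < min AVC = €18, price no longer covers variable cost at any output, so the firm shuts down: Q = 0.

Output falls from 9 to 0 (the firm shuts down)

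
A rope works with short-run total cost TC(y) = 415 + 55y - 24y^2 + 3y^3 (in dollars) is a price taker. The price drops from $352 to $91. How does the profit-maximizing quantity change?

Output falls from 9 to 6

MC = 55 - 48y + 9y^2; the shutdown threshold is min AVC = $7 (at y = 4).
At P = $352 ≥ min AVC, set P = MC on the rising branch: y = 9.
At P = $91 ≥ min AVC, set P = MC: y = 6. The firm stays open but cuts output.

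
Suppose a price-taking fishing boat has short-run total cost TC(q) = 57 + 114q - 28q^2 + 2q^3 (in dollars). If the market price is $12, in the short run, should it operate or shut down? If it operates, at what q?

From TC, MC = TC'(q) = 114 - 56q + 6q^2 and AVC = VC/q = 114 - 28q + 2q^2.
AVC hits its minimum where MC = AVC, at q = 7, giving min AVC = 114 - 28·7 + 2·7^2 = $16.
With P < min AVC ($12 < $16), every unit sold adds to the loss.
Best response: produce nothing and absorb the $57 fixed cost.

Shut down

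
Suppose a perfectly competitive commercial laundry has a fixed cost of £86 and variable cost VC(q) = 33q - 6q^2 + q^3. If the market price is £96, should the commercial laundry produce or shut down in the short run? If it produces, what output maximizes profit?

Produce at q = 7

Strip out fixed cost: VC = 33q - 6q^2 + q^3. Then AVC = 33 - 6q + q^2 and MC = 33 - 12q + 3q^2.
The AVC parabola has its vertex at q = 6/2 = 3, where AVC = 33 - 6·3 + 3^2 = £24.
Since P = £96 ≥ min AVC = £24, price covers variable cost and the firm should produce.
P = MC gives -63 - 12q + 3q^2 = 0, with roots -3 and 7. Take the larger (rising MC): q* = 7.
Check: AVC at q = 7 is £40 ≤ P, so revenue covers variable cost.
Profit = P·q − TC = 96·7 − 366 = £306.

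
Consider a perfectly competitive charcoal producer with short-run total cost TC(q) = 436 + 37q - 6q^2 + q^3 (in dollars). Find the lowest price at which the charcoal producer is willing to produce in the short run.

$28 per unit

The firm shuts down when price falls below the minimum of average variable cost. AVC = VC/q = 37 - 6q + q^2.
At the minimum of AVC, MC = AVC. MC = 37 - 12q + 3q^2; setting MC = AVC gives 2q^2 - 6q = 0, so q = 3. min AVC = 28.
For P < $28 the firm produces nothing.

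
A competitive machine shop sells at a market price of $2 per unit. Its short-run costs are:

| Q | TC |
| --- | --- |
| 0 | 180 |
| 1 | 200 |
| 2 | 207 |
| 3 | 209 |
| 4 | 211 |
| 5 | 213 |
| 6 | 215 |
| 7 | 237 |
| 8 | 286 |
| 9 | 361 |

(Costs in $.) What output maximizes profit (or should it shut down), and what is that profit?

Q = 0 (shut down); profit = -$180

Compute π = P·Q − TC at each output: Q=0: -180; Q=1: -198; Q=2: -203; Q=3: -203; Q=4: -203; Q=5: -203; Q=6: -203; Q=7: -223; Q=8: -270; Q=9: -343.
Profit is highest at Q = 0. Equivalently, the lowest AVC in the table is 35/6 ≈ $5.83 at Q = 6, and P = $2 falls below it — price never covers variable cost, so the firm shuts down and loses only its fixed cost.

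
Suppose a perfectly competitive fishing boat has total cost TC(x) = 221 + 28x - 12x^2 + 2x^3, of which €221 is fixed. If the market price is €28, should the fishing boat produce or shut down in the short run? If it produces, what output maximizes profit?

Strip out fixed cost: VC = 28x - 12x^2 + 2x^3. Then AVC = 28 - 12x + 2x^2 and MC = 28 - 24x + 6x^2.
AVC hits its minimum where MC = AVC, at x = 3, giving min AVC = 28 - 12·3 + 2·3^2 = €10.
Since P = €28 ≥ min AVC = €10, price covers variable cost and the firm should produce.
P = MC gives -24x + 6x^2 = 0, with roots 0 and 4. Take the larger (rising MC): x* = 4.
Check: AVC at x = 4 is €12 ≤ P, so revenue covers variable cost.
Profit = P·x − TC = 28·4 − 269 = -€157, a loss, but smaller than the €221 fixed cost the firm would lose by shutting down.

Produce at x = 4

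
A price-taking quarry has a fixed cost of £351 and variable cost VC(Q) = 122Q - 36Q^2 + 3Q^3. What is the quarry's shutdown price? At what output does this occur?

£14 per unit, at Q = 6

Short-run supply begins at min AVC. From VC = 122Q - 36Q^2 + 3Q^3, AVC = 122 - 36Q + 3Q^2.
dAVC/dQ = -36 + 6Q = 0 gives Q = 6. min AVC = 122 - 36·6 + 3·6^2 = 14.
The firm shuts down for any P below £14.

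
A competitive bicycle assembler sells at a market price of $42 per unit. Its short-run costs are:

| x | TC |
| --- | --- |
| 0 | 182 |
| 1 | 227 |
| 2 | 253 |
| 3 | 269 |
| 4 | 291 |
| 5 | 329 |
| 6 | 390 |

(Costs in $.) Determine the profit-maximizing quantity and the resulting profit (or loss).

x = 5; profit = -$119

Tabulate TR − TC: x=0: -182; x=1: -185; x=2: -169; x=3: -143; x=4: -123; x=5: -119; x=6: -138.
Profit is maximized at x = 5. AVC there is 147/5 = $29.40 ≤ P, so producing beats shutting down (which would give -$182).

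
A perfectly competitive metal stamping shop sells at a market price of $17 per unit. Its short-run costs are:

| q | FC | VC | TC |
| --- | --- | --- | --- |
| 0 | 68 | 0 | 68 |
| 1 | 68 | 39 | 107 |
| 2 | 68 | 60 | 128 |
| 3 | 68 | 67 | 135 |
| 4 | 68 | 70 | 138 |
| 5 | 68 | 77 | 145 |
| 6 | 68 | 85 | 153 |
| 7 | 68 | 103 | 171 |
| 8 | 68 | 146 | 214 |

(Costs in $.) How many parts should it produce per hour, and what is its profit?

Tabulate TR − TC: q=0: -68; q=1: -90; q=2: -94; q=3: -84; q=4: -70; q=5: -60; q=6: -51; q=7: -52; q=8: -78.
Profit is maximized at q = 6. AVC there is 85/6 = $14.17 ≤ P, so producing beats shutting down (which would give -$68).

q = 6; profit = -$51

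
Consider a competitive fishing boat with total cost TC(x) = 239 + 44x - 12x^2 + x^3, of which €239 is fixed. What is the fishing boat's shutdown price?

€8 per unit

Short-run supply begins at min AVC. From VC = 44x - 12x^2 + x^3, AVC = 44 - 12x + x^2.
At the minimum of AVC, MC = AVC. MC = 44 - 24x + 3x^2; setting MC = AVC gives 2x^2 - 12x = 0, so x = 6. min AVC = 8.
So the shutdown price is €8.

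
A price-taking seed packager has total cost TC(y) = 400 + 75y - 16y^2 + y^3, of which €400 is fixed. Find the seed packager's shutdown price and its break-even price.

AVC = 75 - 16y + y^2; minimized at y = 8, giving min AVC = €11. That is the shutdown price.
ATC = 400/y + 75 - 16y + y^2. Setting dATC/dy = −400/y^2 − 16 + 2y = 0 gives y = 10 (since 2·10^3 − 16·10^2 = 400).
min ATC = 400/10 + 75 − 16·10 + 10^2 = €55. That is the break-even price.
For €11 ≤ P < €55 the firm produces at a loss; below €11 it shuts down.

Shutdown price = €11; break-even price = €55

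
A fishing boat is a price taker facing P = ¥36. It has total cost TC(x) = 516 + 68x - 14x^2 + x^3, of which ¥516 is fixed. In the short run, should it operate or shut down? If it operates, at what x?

Produce at x = 8

From TC, MC = TC'(x) = 68 - 28x + 3x^2 and AVC = VC/x = 68 - 14x + x^2.
AVC is minimized where dAVC/dx = -14 + 2x = 0, at x = 7; min AVC = 68 - 14·7 + 7^2 = ¥19.
P = ¥36 exceeds min AVC = ¥19, so the firm stays open.
P = MC gives 32 - 28x + 3x^2 = 0, with roots 4/3 and 8. Take the larger (rising MC): x* = 8.
Check: AVC at x = 8 is ¥20 ≤ P, so revenue covers variable cost.
Profit = P·x − TC = 36·8 − 676 = -¥388, a loss, but smaller than the ¥516 fixed cost the firm would lose by shutting down.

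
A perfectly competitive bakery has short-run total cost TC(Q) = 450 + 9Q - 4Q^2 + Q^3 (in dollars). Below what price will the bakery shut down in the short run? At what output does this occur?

The firm shuts down when price falls below the minimum of average variable cost. AVC = VC/Q = 9 - 4Q + Q^2.
At the minimum of AVC, MC = AVC. MC = 9 - 8Q + 3Q^2; setting MC = AVC gives 2Q^2 - 4Q = 0, so Q = 2. min AVC = 5.
So the shutdown price is $5.

$5 per unit, at Q = 2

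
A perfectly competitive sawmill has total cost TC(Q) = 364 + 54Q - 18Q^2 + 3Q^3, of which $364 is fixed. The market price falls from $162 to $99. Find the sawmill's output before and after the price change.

AVC = 54 - 18Q + 3Q^2, minimized at Q = 3 where min AVC = $27. MC = 54 - 36Q + 9Q^2.
With P = $162 above the shutdown price, P = MC gives Q = 6.
At P = $99 ≥ min AVC, set P = MC: Q = 5. The firm stays open but cuts output.

Output falls from 6 to 5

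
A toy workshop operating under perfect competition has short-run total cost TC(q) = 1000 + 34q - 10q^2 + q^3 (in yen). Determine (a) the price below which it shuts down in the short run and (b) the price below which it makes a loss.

Shutdown price = ¥9; break-even price = ¥134

Shutdown price = min AVC. AVC = 34 - 10q + q^2, with vertex at q = 5 and minimum ¥9.
ATC = 1000/q + 34 - 10q + q^2. Setting dATC/dq = −1000/q^2 − 10 + 2q = 0 gives q = 10 (since 2·10^3 − 10·10^2 = 1000).
min ATC = 1000/10 + 34 − 10·10 + 10^2 = ¥134. That is the break-even price.
For ¥9 ≤ P < ¥134 the firm produces at a loss; below ¥9 it shuts down.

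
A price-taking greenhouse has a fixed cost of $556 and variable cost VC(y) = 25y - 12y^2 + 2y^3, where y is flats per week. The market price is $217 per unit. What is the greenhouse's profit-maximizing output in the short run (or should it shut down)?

Produce at y = 8

From TC, MC = TC'(y) = 25 - 24y + 6y^2 and AVC = VC/y = 25 - 12y + 2y^2.
AVC hits its minimum where MC = AVC, at y = 3, giving min AVC = 25 - 12·3 + 2·3^2 = $7.
Because $217 ≥ $7, revenue can cover variable cost; the firm operates.
Set P = MC: 217 = 25 - 24y + 6y^2 → -192 - 24y + 6y^2 = 0. The roots are y = -4 and y = 8; the profit-maximizing output is on the rising part of MC, so y* = 8.
Check: AVC at y = 8 is $57 ≤ P, so revenue covers variable cost.
Profit = P·y − TC = 217·8 − 1012 = $724.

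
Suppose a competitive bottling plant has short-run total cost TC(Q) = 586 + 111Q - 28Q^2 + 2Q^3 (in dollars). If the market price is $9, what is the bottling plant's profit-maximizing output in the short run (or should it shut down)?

Strip out fixed cost: VC = 111Q - 28Q^2 + 2Q^3. Then AVC = 111 - 28Q + 2Q^2 and MC = 111 - 56Q + 6Q^2.
AVC is minimized where dAVC/dQ = -28 + 4Q = 0, at Q = 7; min AVC = 111 - 28·7 + 2·7^2 = $13.
With P < min AVC ($9 < $13), every unit sold adds to the loss.
Best response: produce nothing and absorb the $586 fixed cost.

Shut down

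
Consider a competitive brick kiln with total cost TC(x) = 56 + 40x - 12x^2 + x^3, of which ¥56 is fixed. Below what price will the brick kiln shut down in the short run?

¥4 per unit

The firm shuts down when price falls below the minimum of average variable cost. AVC = VC/x = 40 - 12x + x^2.
At the minimum of AVC, MC = AVC. MC = 40 - 24x + 3x^2; setting MC = AVC gives 2x^2 - 12x = 0, so x = 6. min AVC = 4.
For P < ¥4 the firm produces nothing.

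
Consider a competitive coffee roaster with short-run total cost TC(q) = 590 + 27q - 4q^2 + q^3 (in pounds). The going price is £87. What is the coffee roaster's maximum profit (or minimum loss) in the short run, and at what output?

Profit = -£302 at q = 6

AVC = 27 - 4q + q^2; min AVC = £23 at q = 2. Since P = £87 ≥ min AVC, the firm produces.
MC = 27 - 8q + 3q^2. Setting P = MC and taking the root on the rising branch gives q* = 6.
TR = 87·6 = 522. TC = 590 + 234 = 824. Profit = 522 − 824 = -£302.
Shutting down would mean losing the fixed cost of £590, so operating at a loss of £302 is better by £288.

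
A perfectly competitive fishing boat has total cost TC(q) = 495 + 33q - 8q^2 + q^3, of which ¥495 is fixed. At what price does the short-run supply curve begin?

¥17 per unit

Short-run supply begins at min AVC. From VC = 33q - 8q^2 + q^3, AVC = 33 - 8q + q^2.
dAVC/dq = -8 + 2q = 0 gives q = 4. min AVC = 33 - 8·4 + 4^2 = 17.
For P < ¥17 the firm produces nothing.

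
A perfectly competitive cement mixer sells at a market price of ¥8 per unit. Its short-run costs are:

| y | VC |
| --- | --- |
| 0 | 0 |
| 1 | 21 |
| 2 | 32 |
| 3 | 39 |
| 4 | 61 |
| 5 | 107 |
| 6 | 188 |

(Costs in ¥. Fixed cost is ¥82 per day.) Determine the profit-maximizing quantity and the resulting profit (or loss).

y = 0 (shut down); profit = -¥82

Compute π = P·y − TC at each output: y=0: -82; y=1: -95; y=2: -98; y=3: -97; y=4: -111; y=5: -149; y=6: -222.
Profit is highest at y = 0. Equivalently, the lowest AVC in the table is 39/3 ≈ ¥13 at y = 3, and P = ¥8 falls below it — price never covers variable cost, so the firm shuts down and loses only its fixed cost.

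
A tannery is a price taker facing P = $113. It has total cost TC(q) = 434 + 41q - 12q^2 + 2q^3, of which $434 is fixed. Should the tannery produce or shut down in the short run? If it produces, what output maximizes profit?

Produce at q = 6

Strip out fixed cost: VC = 41q - 12q^2 + 2q^3. Then AVC = 41 - 12q + 2q^2 and MC = 41 - 24q + 6q^2.
The AVC parabola has its vertex at q = 12/4 = 3, where AVC = 41 - 12·3 + 2·3^2 = $23.
Because $113 ≥ $23, revenue can cover variable cost; the firm operates.
Solving P = MC: -72 - 24q + 6q^2 = 0 ⇒ q = -2 or 6. On the upward-sloping branch, q* = 6.
Check: AVC at q = 6 is $41 ≤ P, so revenue covers variable cost.
Profit = P·q − TC = 113·6 − 680 = -$2, a loss, but smaller than the $434 fixed cost the firm would lose by shutting down.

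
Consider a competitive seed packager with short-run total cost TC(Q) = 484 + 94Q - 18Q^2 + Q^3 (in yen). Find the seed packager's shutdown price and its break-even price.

Shutdown price = ¥13; break-even price = ¥61

Shutdown price = min AVC. AVC = 94 - 18Q + Q^2, with vertex at Q = 9 and minimum ¥13.
ATC = 484/Q + 94 - 18Q + Q^2. Setting dATC/dQ = −484/Q^2 − 18 + 2Q = 0 gives Q = 11 (since 2·11^3 − 18·11^2 = 484).
min ATC = 484/11 + 94 − 18·11 + 11^2 = ¥61. That is the break-even price.
For ¥13 ≤ P < ¥61 the firm produces at a loss; below ¥13 it shuts down.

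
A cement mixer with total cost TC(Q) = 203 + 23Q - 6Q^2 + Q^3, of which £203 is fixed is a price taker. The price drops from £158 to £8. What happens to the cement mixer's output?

AVC = 23 - 6Q + Q^2, minimized at Q = 3 where min AVC = £14. MC = 23 - 12Q + 3Q^2.
At P = £158 ≥ min AVC, set P = MC on the rising branch: Q = 9.
At P = £8 < min AVC = £14, price no longer covers variable cost at any output, so the firm shuts down: Q = 0.

Output falls from 9 to 0 (the firm shuts down)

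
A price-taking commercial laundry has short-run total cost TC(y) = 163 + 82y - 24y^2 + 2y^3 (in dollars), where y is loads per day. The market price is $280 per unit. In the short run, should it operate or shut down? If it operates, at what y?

Produce at y = 11

Strip out fixed cost: VC = 82y - 24y^2 + 2y^3. Then AVC = 82 - 24y + 2y^2 and MC = 82 - 48y + 6y^2.
AVC is minimized where dAVC/dy = -24 + 4y = 0, at y = 6; min AVC = 82 - 24·6 + 2·6^2 = $10.
Because $280 ≥ $10, revenue can cover variable cost; the firm operates.
Solving P = MC: -198 - 48y + 6y^2 = 0 ⇒ y = -3 or 11. On the upward-sloping branch, y* = 11.
Check: AVC at y = 11 is $60 ≤ P, so revenue covers variable cost.
Profit = P·y − TC = 280·11 − 823 = $2257.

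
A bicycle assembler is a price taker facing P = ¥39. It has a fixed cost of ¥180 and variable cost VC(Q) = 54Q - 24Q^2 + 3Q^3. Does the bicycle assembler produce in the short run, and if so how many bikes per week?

From TC, MC = TC'(Q) = 54 - 48Q + 9Q^2 and AVC = VC/Q = 54 - 24Q + 3Q^2.
AVC is minimized where dAVC/dQ = -24 + 6Q = 0, at Q = 4; min AVC = 54 - 24·4 + 3·4^2 = ¥6.
P = ¥39 exceeds min AVC = ¥6, so the firm stays open.
P = MC gives 15 - 48Q + 9Q^2 = 0, with roots 1/3 and 5. Take the larger (rising MC): Q* = 5.
Check: AVC at Q = 5 is ¥9 ≤ P, so revenue covers variable cost.
Profit = P·Q − TC = 39·5 − 225 = -¥30, a loss, but smaller than the ¥180 fixed cost the firm would lose by shutting down.

Produce at Q = 5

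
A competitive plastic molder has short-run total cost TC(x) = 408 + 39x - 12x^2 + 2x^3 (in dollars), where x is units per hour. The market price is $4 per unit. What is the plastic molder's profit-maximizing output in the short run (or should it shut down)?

Strip out fixed cost: VC = 39x - 12x^2 + 2x^3. Then AVC = 39 - 12x + 2x^2 and MC = 39 - 24x + 6x^2.
AVC hits its minimum where MC = AVC, at x = 3, giving min AVC = 39 - 12·3 + 2·3^2 = $21.
With P < min AVC ($4 < $21), every unit sold adds to the loss.
Best response: produce nothing and absorb the $408 fixed cost.

Shut down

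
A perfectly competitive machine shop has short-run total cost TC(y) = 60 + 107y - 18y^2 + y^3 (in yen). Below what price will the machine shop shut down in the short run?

The shutdown price is the minimum of AVC. VC = 107y - 18y^2 + y^3, so AVC = 107 - 18y + y^2.
dAVC/dy = -18 + 2y = 0 gives y = 9. min AVC = 107 - 18·9 + 9^2 = 26.
The firm shuts down for any P below ¥26.

¥26 per unit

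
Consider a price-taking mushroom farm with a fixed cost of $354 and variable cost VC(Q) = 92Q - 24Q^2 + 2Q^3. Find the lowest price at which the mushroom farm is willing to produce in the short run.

The shutdown price is the minimum of AVC. VC = 92Q - 24Q^2 + 2Q^3, so AVC = 92 - 24Q + 2Q^2.
dAVC/dQ = -24 + 4Q = 0 gives Q = 6. min AVC = 92 - 24·6 + 2·6^2 = 20.
For P < $20 the firm produces nothing.

$20 per unit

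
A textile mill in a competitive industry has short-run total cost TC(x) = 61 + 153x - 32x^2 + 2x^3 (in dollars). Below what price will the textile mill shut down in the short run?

Short-run supply begins at min AVC. From VC = 153x - 32x^2 + 2x^3, AVC = 153 - 32x + 2x^2.
dAVC/dx = -32 + 4x = 0 gives x = 8. min AVC = 153 - 32·8 + 2·8^2 = 25.
So the shutdown price is $25.

$25 per unit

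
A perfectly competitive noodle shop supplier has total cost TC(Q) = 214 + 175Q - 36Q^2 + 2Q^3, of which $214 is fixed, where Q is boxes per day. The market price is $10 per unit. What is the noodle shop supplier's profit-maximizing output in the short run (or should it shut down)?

Variable cost is VC = 175Q - 36Q^2 + 2Q^3, so AVC = VC/Q = 175 - 36Q + 2Q^2 and MC = dTC/dQ = 175 - 72Q + 6Q^2.
AVC is minimized where dAVC/dQ = -36 + 4Q = 0, at Q = 9; min AVC = 175 - 36·9 + 2·9^2 = $13.
P = $10 lies below min AVC = $13; no output level covers variable cost.
The firm minimizes its loss by shutting down and losing only its fixed cost of $214.

Shut down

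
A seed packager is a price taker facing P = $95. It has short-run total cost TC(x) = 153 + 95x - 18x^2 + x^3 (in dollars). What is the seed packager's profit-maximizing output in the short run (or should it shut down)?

Variable cost is VC = 95x - 18x^2 + x^3, so AVC = VC/x = 95 - 18x + x^2 and MC = dTC/dx = 95 - 36x + 3x^2.
AVC hits its minimum where MC = AVC, at x = 9, giving min AVC = 95 - 18·9 + 9^2 = $14.
Because $95 ≥ $14, revenue can cover variable cost; the firm operates.
Solving P = MC: -36x + 3x^2 = 0 ⇒ x = 0 or 12. On the upward-sloping branch, x* = 12.
Check: AVC at x = 12 is $23 ≤ P, so revenue covers variable cost.
Profit = P·x − TC = 95·12 − 429 = $711.

Produce at x = 12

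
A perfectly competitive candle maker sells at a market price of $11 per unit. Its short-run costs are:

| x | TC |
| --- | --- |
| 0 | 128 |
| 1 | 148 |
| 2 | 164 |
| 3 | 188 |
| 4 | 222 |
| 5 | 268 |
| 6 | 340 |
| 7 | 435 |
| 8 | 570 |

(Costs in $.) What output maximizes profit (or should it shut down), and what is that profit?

Profit at each row (π = 11x − TC): x=0: -128; x=1: -137; x=2: -142; x=3: -155; x=4: -178; x=5: -213; x=6: -274; x=7: -358; x=8: -482.
Profit is highest at x = 0. Equivalently, the lowest AVC in the table is 36/2 ≈ $18 at x = 2, and P = $11 falls below it — price never covers variable cost, so the firm shuts down and loses only its fixed cost.

x = 0 (shut down); profit = -$128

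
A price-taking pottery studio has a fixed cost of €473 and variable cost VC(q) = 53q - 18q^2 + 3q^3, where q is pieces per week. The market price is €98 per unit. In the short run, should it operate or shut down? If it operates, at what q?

Strip out fixed cost: VC = 53q - 18q^2 + 3q^3. Then AVC = 53 - 18q + 3q^2 and MC = 53 - 36q + 9q^2.
The AVC parabola has its vertex at q = 18/6 = 3, where AVC = 53 - 18·3 + 3·3^2 = €26.
Because €98 ≥ €26, revenue can cover variable cost; the firm operates.
P = MC gives -45 - 36q + 9q^2 = 0, with roots -1 and 5. Take the larger (rising MC): q* = 5.
Check: AVC at q = 5 is €38 ≤ P, so revenue covers variable cost.
Profit = P·q − TC = 98·5 − 663 = -€173, a loss, but smaller than the €473 fixed cost the firm would lose by shutting down.

Produce at q = 5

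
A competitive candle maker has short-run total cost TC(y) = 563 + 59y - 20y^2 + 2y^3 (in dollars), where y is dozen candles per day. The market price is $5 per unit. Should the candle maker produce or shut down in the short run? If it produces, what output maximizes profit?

Strip out fixed cost: VC = 59y - 20y^2 + 2y^3. Then AVC = 59 - 20y + 2y^2 and MC = 59 - 40y + 6y^2.
The AVC parabola has its vertex at y = 20/4 = 5, where AVC = 59 - 20·5 + 2·5^2 = $9.
Since P = $5 < min AVC = $9, price fails to cover variable cost at any output.
The firm minimizes its loss by shutting down and losing only its fixed cost of $563.

Shut down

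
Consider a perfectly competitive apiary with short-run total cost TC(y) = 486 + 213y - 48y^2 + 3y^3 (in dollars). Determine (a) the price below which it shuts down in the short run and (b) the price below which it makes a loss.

AVC = 213 - 48y + 3y^2; minimized at y = 8, giving min AVC = $21. That is the shutdown price.
ATC = 486/y + 213 - 48y + 3y^2. Setting dATC/dy = −486/y^2 − 48 + 6y = 0 gives y = 9 (since 6·9^3 − 48·9^2 = 486).
min ATC = 486/9 + 213 − 48·9 + 3·9^2 = $78. That is the break-even price.
For $21 ≤ P < $78 the firm produces at a loss; below $21 it shuts down.

Shutdown price = $21; break-even price = $78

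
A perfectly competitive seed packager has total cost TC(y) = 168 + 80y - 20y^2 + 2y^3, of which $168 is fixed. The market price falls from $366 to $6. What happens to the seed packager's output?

Output falls from 11 to 0 (the firm shuts down)

AVC = 80 - 20y + 2y^2, minimized at y = 5 where min AVC = $30. MC = 80 - 40y + 6y^2.
With P = $366 above the shutdown price, P = MC gives y = 11.
At P = $6 < min AVC = $30, price no longer covers variable cost at any output, so the firm shuts down: y = 0.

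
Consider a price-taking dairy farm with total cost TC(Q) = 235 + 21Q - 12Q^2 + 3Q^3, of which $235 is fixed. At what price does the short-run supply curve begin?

The firm shuts down when price falls below the minimum of average variable cost. AVC = VC/Q = 21 - 12Q + 3Q^2.
At the minimum of AVC, MC = AVC. MC = 21 - 24Q + 9Q^2; setting MC = AVC gives 6Q^2 - 12Q = 0, so Q = 2. min AVC = 9.
The firm shuts down for any P below $9.

$9 per unit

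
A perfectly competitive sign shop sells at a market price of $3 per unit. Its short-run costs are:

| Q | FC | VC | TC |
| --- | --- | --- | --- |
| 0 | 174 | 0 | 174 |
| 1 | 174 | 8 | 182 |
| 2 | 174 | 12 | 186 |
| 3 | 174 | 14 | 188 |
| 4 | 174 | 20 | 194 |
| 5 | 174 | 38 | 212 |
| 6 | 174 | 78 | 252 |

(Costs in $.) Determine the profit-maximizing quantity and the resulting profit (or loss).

Q = 0 (shut down); profit = -$174

Tabulate TR − TC: Q=0: -174; Q=1: -179; Q=2: -180; Q=3: -179; Q=4: -182; Q=5: -197; Q=6: -234.
Profit is highest at Q = 0. Equivalently, the lowest AVC in the table is 14/3 ≈ $4.67 at Q = 3, and P = $3 falls below it — price never covers variable cost, so the firm shuts down and loses only its fixed cost.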